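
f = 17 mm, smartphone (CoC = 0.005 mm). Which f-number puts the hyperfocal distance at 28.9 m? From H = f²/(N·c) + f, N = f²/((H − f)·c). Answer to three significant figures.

Rearrange H = f²/(N·c) + f for N: N = f² / ((H − f)·c).
N = 17² / ((28900 − 17) × 0.005) = 289 / 144.4 ≈ 2.00.

f/2.00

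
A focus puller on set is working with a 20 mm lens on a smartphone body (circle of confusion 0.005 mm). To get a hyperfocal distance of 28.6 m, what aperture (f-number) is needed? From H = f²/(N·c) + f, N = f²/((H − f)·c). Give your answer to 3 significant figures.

f/2.80

Rearrange H = f²/(N·c) + f for N: N = f² / ((H − f)·c).
N = 20² / ((28600 − 20) × 0.005) = 400 / 142.9 ≈ 2.80.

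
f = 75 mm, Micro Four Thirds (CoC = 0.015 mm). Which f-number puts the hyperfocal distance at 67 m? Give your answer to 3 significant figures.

f/5.60

Rearrange H = f²/(N·c) + f for N: N = f² / ((H − f)·c).
N = 75² / ((67000 − 75) × 0.015) = 5625 / 1004 ≈ 5.60.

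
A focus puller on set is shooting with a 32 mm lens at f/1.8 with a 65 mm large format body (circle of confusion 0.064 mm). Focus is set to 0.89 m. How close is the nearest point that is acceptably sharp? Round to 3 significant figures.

Hyperfocal distance H = f²/(N·c) + f = 32²/(1.8 × 0.064) + 32 = 1024/0.1152 + 32 ≈ 8920.9 mm ≈ 8.921 m.
Near limit Dn = s·(H − f)/(H + s − 2f) = 890 × (8920.9 − 32) / (8920.9 + 890 − 2 × 32) = 890 × 8888.9 / 9746.9 ≈ 811.66 mm ≈ 0.812 m.

0.812 m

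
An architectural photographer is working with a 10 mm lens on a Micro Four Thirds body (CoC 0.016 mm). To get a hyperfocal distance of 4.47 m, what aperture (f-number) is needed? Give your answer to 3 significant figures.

Rearrange H = f²/(N·c) + f for N: N = f² / ((H − f)·c).
N = 10² / ((4470 − 10) × 0.016) = 100 / 71.36 ≈ 1.40.

f/1.40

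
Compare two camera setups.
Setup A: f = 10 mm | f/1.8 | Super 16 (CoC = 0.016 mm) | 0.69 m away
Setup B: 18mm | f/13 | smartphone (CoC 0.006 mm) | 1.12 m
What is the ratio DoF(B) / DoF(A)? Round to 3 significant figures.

2.27

Setup A: H = 10²/(1.8×0.016) + 10 ≈ 3482.2 mm; DoF = Df − Dn = 858.04 − 577.00 ≈ 281.04 mm.
Setup B: H = 18²/(13×0.006) + 18 ≈ 4171.8 mm; DoF = Df − Dn = 1524.42 − 885.17 ≈ 639.25 mm.
Ratio = 639.25 / 281.04 ≈ 2.27.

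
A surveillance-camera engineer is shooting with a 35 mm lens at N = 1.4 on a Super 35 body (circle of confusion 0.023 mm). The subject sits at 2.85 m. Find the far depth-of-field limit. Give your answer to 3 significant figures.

Hyperfocal distance H = f²/(N·c) + f = 35²/(1.4 × 0.023) + 35 = 1225/0.0322 + 35 ≈ 38078.5 mm ≈ 38.08 m.
Far limit Df = s·(H − f)/(H − s) = 2850 × (38078.5 − 35) / (38078.5 − 2850) = 2850 × 38043.5 / 35228.5 ≈ 3077.7 mm ≈ 3.08 m.

3.08 m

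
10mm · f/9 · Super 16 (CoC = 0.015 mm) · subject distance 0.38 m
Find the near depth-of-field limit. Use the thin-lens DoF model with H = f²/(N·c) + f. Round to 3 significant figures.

Hyperfocal distance H = f²/(N·c) + f = 10²/(9 × 0.015) + 10 = 100/0.135 + 10 ≈ 750.7 mm ≈ 0.751 m.
Near limit Dn = s·(H − f)/(H + s − 2f) = 380 × (750.7 − 10) / (750.7 + 380 − 2 × 10) = 380 × 740.7 / 1110.7 ≈ 253.42 mm.

253 mm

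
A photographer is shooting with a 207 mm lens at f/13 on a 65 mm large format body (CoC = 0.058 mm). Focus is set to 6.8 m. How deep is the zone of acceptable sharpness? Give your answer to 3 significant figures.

Hyperfocal distance H = f²/(N·c) + f = 207²/(13 × 0.058) + 207 = 42849/0.754 + 207 ≈ 57035.9 mm ≈ 57.04 m.
Near limit Dn = s·(H − f)/(H + s − 2f) = 6800 × (57035.9 − 207) / (57035.9 + 6800 − 2 × 207) = 6800 × 56828.9 / 63421.9 ≈ 6093.1 mm.
Far limit Df = s·(H − f)/(H − s) = 6800 × (57035.9 − 207) / (57035.9 − 6800) = 6800 × 56828.9 / 50235.9 ≈ 7692.4 mm.
Depth of field = Df − Dn = 7692.4 − 6093.1 ≈ 1599.3 mm ≈ 1.60 m.

1.60 m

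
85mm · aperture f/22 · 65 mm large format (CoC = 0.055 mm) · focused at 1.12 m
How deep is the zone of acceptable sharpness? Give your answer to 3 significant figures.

Hyperfocal distance H = f²/(N·c) + f = 85²/(22 × 0.055) + 85 = 7225/1.21 + 85 ≈ 6056.1 mm ≈ 6.056 m.
Near limit Dn = s·(H − f)/(H + s − 2f) = 1120 × (6056.1 − 85) / (6056.1 + 1120 − 2 × 85) = 1120 × 5971.1 / 7006.1 ≈ 954.54 mm.
Far limit Df = s·(H − f)/(H − s) = 1120 × (6056.1 − 85) / (6056.1 − 1120) = 1120 × 5971.1 / 4936.1 ≈ 1354.84 mm.
Depth of field = Df − Dn = 1354.84 − 954.54 ≈ 400.30 mm.

400 mm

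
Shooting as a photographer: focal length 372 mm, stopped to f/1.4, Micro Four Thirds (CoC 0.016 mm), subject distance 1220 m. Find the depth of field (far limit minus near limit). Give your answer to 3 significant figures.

Hyperfocal distance H = f²/(N·c) + f = 372²/(1.4 × 0.016) + 372 = 138384/0.0224 + 372 ≈ 6178229.1 mm ≈ 6178 m.
Near limit Dn = s·(H − f)/(H + s − 2f) = 1220000 × (6178229.1 − 372) / (6178229.1 + 1220000 − 2 × 372) = 1220000 × 6177857.1 / 7397485.1 ≈ 1018858 mm.
Far limit Df = s·(H − f)/(H − s) = 1220000 × (6178229.1 − 372) / (6178229.1 − 1220000) = 1220000 × 6177857.1 / 4958229.1 ≈ 1520096 mm.
Depth of field = Df − Dn = 1520096 − 1018858 ≈ 501238 mm ≈ 501 m.

501 m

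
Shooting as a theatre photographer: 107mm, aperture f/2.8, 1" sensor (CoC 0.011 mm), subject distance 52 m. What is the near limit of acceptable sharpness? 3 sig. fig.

Hyperfocal distance H = f²/(N·c) + f = 107²/(2.8 × 0.011) + 107 = 11449/0.0308 + 107 ≈ 371827.8 mm ≈ 371.8 m.
Near limit Dn = s·(H − f)/(H + s − 2f) = 52000 × (371827.8 − 107) / (371827.8 + 52000 − 2 × 107) = 52000 × 371720.8 / 423613.8 ≈ 45630 mm ≈ 45.6 m.

45.6 m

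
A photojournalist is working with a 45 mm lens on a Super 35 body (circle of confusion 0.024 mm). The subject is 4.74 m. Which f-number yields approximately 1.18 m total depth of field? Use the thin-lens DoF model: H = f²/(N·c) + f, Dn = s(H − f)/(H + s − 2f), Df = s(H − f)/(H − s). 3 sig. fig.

f/2.20

Write h = H − f = f²/(N·c). The thin-lens limits are Dn = s·h/(h + (s−f)) and Df = s·h/(h − (s−f)), so DoF = Df − Dn = 2·s·(s−f)·h / (h² − (s−f)²).
That is a quadratic in h: DoF·h² − 2·s·(s−f)·h − DoF·(s−f)² = 0 ⇒ h = (s−f)·(s + √(s² + DoF²)) / DoF = 4695 × (4740 + √(4740² + 1180²)) / 1180 = 4695 × (4740 + 4884.67) / 1180 ≈ 38295 mm.
Then N = f²/(c·h) = 45² / (0.024 × 38295) = 2025 / 919.07 ≈ 2.20.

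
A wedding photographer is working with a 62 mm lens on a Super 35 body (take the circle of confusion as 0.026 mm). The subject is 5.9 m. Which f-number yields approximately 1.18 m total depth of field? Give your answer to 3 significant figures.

Write h = H − f = f²/(N·c). The thin-lens limits are Dn = s·h/(h + (s−f)) and Df = s·h/(h − (s−f)), so DoF = Df − Dn = 2·s·(s−f)·h / (h² − (s−f)²).
That is a quadratic in h: DoF·h² − 2·s·(s−f)·h − DoF·(s−f)² = 0 ⇒ h = (s−f)·(s + √(s² + DoF²)) / DoF = 5838 × (5900 + √(5900² + 1180²)) / 1180 = 5838 × (5900 + 6016.84) / 1180 ≈ 58958 mm.
Then N = f²/(c·h) = 62² / (0.026 × 58958) = 3844 / 1532.9 ≈ 2.51.

f/2.51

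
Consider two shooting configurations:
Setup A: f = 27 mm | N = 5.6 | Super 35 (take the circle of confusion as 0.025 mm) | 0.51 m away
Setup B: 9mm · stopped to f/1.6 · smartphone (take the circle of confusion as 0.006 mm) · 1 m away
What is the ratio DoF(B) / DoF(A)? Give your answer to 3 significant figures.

2.50

Setup A: H = 27²/(5.6×0.025) + 27 ≈ 5234.1 mm; DoF = Df − Dn = 562.143 − 466.709 ≈ 95.434 mm.
Setup B: H = 9²/(1.6×0.006) + 9 ≈ 8446.5 mm; DoF = Df − Dn = 1133.08 − 894.89 ≈ 238.19 mm.
Ratio = 238.19 / 95.434 ≈ 2.50.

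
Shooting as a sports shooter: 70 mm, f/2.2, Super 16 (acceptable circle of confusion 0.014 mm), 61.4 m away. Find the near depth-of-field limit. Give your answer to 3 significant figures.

44.3 m

Hyperfocal distance H = f²/(N·c) + f = 70²/(2.2 × 0.014) + 70 = 4900/0.0308 + 70 ≈ 159160.9 mm ≈ 159.2 m.
Near limit Dn = s·(H − f)/(H + s − 2f) = 61400 × (159160.9 − 70) / (159160.9 + 61400 − 2 × 70) = 61400 × 159090.9 / 220420.9 ≈ 44316 mm ≈ 44.3 m.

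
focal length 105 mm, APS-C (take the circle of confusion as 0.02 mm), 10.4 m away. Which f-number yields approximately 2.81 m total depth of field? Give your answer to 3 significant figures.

Write h = H − f = f²/(N·c). The thin-lens limits are Dn = s·h/(h + (s−f)) and Df = s·h/(h − (s−f)), so DoF = Df − Dn = 2·s·(s−f)·h / (h² − (s−f)²).
That is a quadratic in h: DoF·h² − 2·s·(s−f)·h − DoF·(s−f)² = 0 ⇒ h = (s−f)·(s + √(s² + DoF²)) / DoF = 10295 × (10400 + √(10400² + 2810²)) / 2810 = 10295 × (10400 + 10772.9) / 2810 ≈ 77571 mm.
Then N = f²/(c·h) = 105² / (0.02 × 77571) = 11025 / 1551.4 ≈ 7.11.

f/7.11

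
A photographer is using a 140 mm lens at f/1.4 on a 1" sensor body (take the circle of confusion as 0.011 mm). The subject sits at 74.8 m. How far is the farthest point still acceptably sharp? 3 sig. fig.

79.5 m

Hyperfocal distance H = f²/(N·c) + f = 140²/(1.4 × 0.011) + 140 = 19600/0.0154 + 140 ≈ 1272867.3 mm ≈ 1273 m.
Far limit Df = s·(H − f)/(H − s) = 74800 × (1272867.3 − 140) / (1272867.3 − 74800) = 74800 × 1272727.3 / 1198067.3 ≈ 79461 mm ≈ 79.5 m.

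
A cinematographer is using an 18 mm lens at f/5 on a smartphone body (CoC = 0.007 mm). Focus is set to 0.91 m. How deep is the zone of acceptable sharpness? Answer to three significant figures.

177 mm

Hyperfocal distance H = f²/(N·c) + f = 18²/(5 × 0.007) + 18 = 324/0.035 + 18 ≈ 9275.1 mm ≈ 9.275 m.
Near limit Dn = s·(H − f)/(H + s − 2f) = 910 × (9275.1 − 18) / (9275.1 + 910 − 2 × 18) = 910 × 9257.1 / 10149.1 ≈ 830.02 mm.
Far limit Df = s·(H − f)/(H − s) = 910 × (9275.1 − 18) / (9275.1 − 910) = 910 × 9257.1 / 8365.1 ≈ 1007.04 mm.
Depth of field = Df − Dn = 1007.04 − 830.02 ≈ 177.02 mm.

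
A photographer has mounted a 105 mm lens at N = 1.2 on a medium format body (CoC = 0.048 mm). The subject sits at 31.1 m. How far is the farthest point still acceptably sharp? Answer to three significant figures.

37.1 m

Hyperfocal distance H = f²/(N·c) + f = 105²/(1.2 × 0.048) + 105 = 11025/0.0576 + 105 ≈ 191511.2 mm ≈ 191.5 m.
Far limit Df = s·(H − f)/(H − s) = 31100 × (191511.2 − 105) / (191511.2 − 31100) = 31100 × 191406.2 / 160411.2 ≈ 37109 mm ≈ 37.1 m.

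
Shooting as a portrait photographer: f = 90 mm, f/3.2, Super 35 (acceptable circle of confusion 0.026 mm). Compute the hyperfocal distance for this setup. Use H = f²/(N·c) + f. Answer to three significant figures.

97.4 m

Hyperfocal distance H = f²/(N·c) + f = 90²/(3.2 × 0.026) + 90 = 8100/0.0832 + 90 ≈ 97445.8 mm ≈ 97.4 m.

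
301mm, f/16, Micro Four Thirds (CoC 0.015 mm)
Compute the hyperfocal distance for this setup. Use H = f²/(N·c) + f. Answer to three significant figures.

Hyperfocal distance H = f²/(N·c) + f = 301²/(16 × 0.015) + 301 = 90601/0.24 + 301 ≈ 377805.2 mm ≈ 378 m.

378 m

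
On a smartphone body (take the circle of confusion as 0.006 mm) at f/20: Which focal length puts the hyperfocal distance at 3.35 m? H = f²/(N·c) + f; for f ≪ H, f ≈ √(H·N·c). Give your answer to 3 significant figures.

20.0 mm

From H = f²/(N·c) + f, with f ≪ H: f ≈ √(H·N·c) = √(3350 × 20 × 0.006) = √402.00 ≈ 20.05 mm.
Exact: f² + N·c·f − N·c·H = 0 ⇒ f = (−N·c + √((N·c)² + 4·N·c·H))/2 = (−0.12 + √1608.0)/2 ≈ 19.990 mm ≈ 20.0 mm.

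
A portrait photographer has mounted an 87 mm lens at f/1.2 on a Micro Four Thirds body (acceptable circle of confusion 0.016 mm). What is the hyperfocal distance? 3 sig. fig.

Hyperfocal distance H = f²/(N·c) + f = 87²/(1.2 × 0.016) + 87 = 7569/0.0192 + 87 ≈ 394305.8 mm ≈ 394 m.

394 m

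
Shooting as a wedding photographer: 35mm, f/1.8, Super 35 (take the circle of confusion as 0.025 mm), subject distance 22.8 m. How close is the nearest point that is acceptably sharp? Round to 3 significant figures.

Hyperfocal distance H = f²/(N·c) + f = 35²/(1.8 × 0.025) + 35 = 1225/0.045 + 35 ≈ 27257.2 mm ≈ 27.26 m.
Near limit Dn = s·(H − f)/(H + s − 2f) = 22800 × (27257.2 − 35) / (27257.2 + 22800 − 2 × 35) = 22800 × 27222.2 / 49987.2 ≈ 12417 mm ≈ 12.4 m.

12.4 m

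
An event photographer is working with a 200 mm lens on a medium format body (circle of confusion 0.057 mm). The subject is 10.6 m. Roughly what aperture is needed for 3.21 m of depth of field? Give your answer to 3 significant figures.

f/9.99

Write h = H − f = f²/(N·c). The thin-lens limits are Dn = s·h/(h + (s−f)) and Df = s·h/(h − (s−f)), so DoF = Df − Dn = 2·s·(s−f)·h / (h² − (s−f)²).
That is a quadratic in h: DoF·h² − 2·s·(s−f)·h − DoF·(s−f)² = 0 ⇒ h = (s−f)·(s + √(s² + DoF²)) / DoF = 10400 × (10600 + √(10600² + 3210²)) / 3210 = 10400 × (10600 + 11075.4) / 3210 ≈ 70226 mm.
Then N = f²/(c·h) = 200² / (0.057 × 70226) = 40000 / 4002.9 ≈ 9.99.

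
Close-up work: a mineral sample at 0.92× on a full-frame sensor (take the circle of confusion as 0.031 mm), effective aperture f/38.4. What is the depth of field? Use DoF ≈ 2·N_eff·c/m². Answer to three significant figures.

At magnification m, DoF ≈ 2·N_eff·c/m² = 2 × 38.4 × 0.031 / 0.92² = 2.381 / 0.8464 ≈ 2.81 mm.

2.81 mm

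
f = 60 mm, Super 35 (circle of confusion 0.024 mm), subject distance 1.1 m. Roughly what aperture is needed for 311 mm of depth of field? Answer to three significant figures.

Write h = H − f = f²/(N·c). The thin-lens limits are Dn = s·h/(h + (s−f)) and Df = s·h/(h − (s−f)), so DoF = Df − Dn = 2·s·(s−f)·h / (h² − (s−f)²).
That is a quadratic in h: DoF·h² − 2·s·(s−f)·h − DoF·(s−f)² = 0 ⇒ h = (s−f)·(s + √(s² + DoF²)) / DoF = 1040 × (1100 + √(1100² + 311²)) / 311 = 1040 × (1100 + 1143.12) / 311 ≈ 7501.1 mm.
Then N = f²/(c·h) = 60² / (0.024 × 7501.1) = 3600 / 180.03 ≈ 20.

f/20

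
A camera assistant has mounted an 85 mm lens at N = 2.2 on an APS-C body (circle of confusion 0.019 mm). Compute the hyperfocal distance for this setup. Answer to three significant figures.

Hyperfocal distance H = f²/(N·c) + f = 85²/(2.2 × 0.019) + 85 = 7225/0.0418 + 85 ≈ 172931.9 mm ≈ 173 m.

173 m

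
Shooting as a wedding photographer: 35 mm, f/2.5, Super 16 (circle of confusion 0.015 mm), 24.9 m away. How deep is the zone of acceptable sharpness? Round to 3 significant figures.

Hyperfocal distance H = f²/(N·c) + f = 35²/(2.5 × 0.015) + 35 = 1225/0.0375 + 35 ≈ 32701.7 mm ≈ 32.70 m.
Near limit Dn = s·(H − f)/(H + s − 2f) = 24900 × (32701.7 − 35) / (32701.7 + 24900 − 2 × 35) = 24900 × 32666.7 / 57531.7 ≈ 14138 mm.
Far limit Df = s·(H − f)/(H − s) = 24900 × (32701.7 − 35) / (32701.7 − 24900) = 24900 × 32666.7 / 7801.7 ≈ 104260 mm.
Depth of field = Df − Dn = 104260 − 14138 ≈ 90122 mm ≈ 90.1 m.

90.1 m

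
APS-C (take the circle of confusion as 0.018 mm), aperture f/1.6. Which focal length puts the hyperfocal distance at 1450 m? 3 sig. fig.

From H = f²/(N·c) + f, with f ≪ H: f ≈ √(H·N·c) = √(1450000 × 1.6 × 0.018) = √41760 ≈ 204.4 mm.
The +f correction barely moves this — solving exactly, f² + N·c·f − N·c·H = 0 ⇒ f = (−N·c + √((N·c)² + 4·N·c·H))/2 = (−0.0288 + √167040)/2 ≈ 204.34 mm, so f ≈ 204 mm.

204 mm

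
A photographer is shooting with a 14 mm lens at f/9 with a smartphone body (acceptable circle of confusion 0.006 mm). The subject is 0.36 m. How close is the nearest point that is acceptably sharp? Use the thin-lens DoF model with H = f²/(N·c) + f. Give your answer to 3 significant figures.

Hyperfocal distance H = f²/(N·c) + f = 14²/(9 × 0.006) + 14 = 196/0.054 + 14 ≈ 3643.6 mm ≈ 3.644 m.
Near limit Dn = s·(H − f)/(H + s − 2f) = 360 × (3643.6 − 14) / (3643.6 + 360 − 2 × 14) = 360 × 3629.6 / 3975.6 ≈ 328.67 mm.

329 mm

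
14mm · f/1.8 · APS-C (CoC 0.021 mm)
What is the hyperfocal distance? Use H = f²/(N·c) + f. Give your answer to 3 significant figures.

5.20 m

Hyperfocal distance H = f²/(N·c) + f = 14²/(1.8 × 0.021) + 14 = 196/0.0378 + 14 ≈ 5199.2 mm ≈ 5.20 m.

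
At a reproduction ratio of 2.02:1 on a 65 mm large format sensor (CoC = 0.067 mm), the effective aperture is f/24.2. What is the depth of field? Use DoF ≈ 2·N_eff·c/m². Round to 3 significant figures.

0.795 mm

At magnification m, DoF ≈ 2·N_eff·c/m² = 2 × 24.2 × 0.067 / 2.02² = 3.243 / 4.08 ≈ 0.795 mm.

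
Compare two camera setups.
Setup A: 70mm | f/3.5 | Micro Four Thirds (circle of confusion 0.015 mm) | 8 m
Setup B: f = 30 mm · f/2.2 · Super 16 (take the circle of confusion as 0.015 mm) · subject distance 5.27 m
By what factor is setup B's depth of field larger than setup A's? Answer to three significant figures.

1.54

Setup A: H = 70²/(3.5×0.015) + 70 ≈ 93403.3 mm; DoF = Df − Dn = 8742.8 − 7373.5 ≈ 1369.3 mm.
Setup B: H = 30²/(2.2×0.015) + 30 ≈ 27302.7 mm; DoF = Df − Dn = 6523.4 − 4420.6 ≈ 2102.8 mm.
Ratio = 2102.8 / 1369.3 ≈ 1.54.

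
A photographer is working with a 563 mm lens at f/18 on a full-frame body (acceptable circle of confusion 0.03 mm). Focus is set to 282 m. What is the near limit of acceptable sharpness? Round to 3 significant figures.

Hyperfocal distance H = f²/(N·c) + f = 563²/(18 × 0.03) + 563 = 316969/0.54 + 563 ≈ 587542.6 mm ≈ 587.5 m.
Near limit Dn = s·(H − f)/(H + s − 2f) = 282000 × (587542.6 − 563) / (587542.6 + 282000 − 2 × 563) = 282000 × 586979.6 / 868416.6 ≈ 190609 mm ≈ 191 m.

191 m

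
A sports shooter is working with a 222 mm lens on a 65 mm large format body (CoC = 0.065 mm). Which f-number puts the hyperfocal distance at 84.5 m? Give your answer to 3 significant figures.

Rearrange H = f²/(N·c) + f for N: N = f² / ((H − f)·c).
N = 222² / ((84500 − 222) × 0.065) = 49284 / 5478 ≈ 9.

f/9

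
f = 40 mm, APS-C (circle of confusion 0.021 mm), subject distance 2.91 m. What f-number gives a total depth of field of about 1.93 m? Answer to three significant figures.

f/8

Write h = H − f = f²/(N·c). The thin-lens limits are Dn = s·h/(h + (s−f)) and Df = s·h/(h − (s−f)), so DoF = Df − Dn = 2·s·(s−f)·h / (h² − (s−f)²).
That is a quadratic in h: DoF·h² − 2·s·(s−f)·h − DoF·(s−f)² = 0 ⇒ h = (s−f)·(s + √(s² + DoF²)) / DoF = 2870 × (2910 + √(2910² + 1930²)) / 1930 = 2870 × (2910 + 3491.85) / 1930 ≈ 9519.8 mm.
Then N = f²/(c·h) = 40² / (0.021 × 9519.8) = 1600 / 199.92 ≈ 8.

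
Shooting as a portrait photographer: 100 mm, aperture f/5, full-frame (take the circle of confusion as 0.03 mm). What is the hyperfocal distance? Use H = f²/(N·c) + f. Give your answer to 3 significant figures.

66.8 m

Hyperfocal distance H = f²/(N·c) + f = 100²/(5 × 0.03) + 100 = 10000/0.15 + 100 ≈ 66766.7 mm ≈ 66.8 m.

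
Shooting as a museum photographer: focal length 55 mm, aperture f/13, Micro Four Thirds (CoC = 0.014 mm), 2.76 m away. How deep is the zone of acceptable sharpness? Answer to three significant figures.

Hyperfocal distance H = f²/(N·c) + f = 55²/(13 × 0.014) + 55 = 3025/0.182 + 55 ≈ 16675.9 mm ≈ 16.68 m.
Near limit Dn = s·(H − f)/(H + s − 2f) = 2760 × (16675.9 − 55) / (16675.9 + 2760 − 2 × 55) = 2760 × 16620.9 / 19325.9 ≈ 2373.69 mm.
Far limit Df = s·(H − f)/(H − s) = 2760 × (16675.9 − 55) / (16675.9 − 2760) = 2760 × 16620.9 / 13915.9 ≈ 3296.50 mm.
Depth of field = Df − Dn = 3296.50 − 2373.69 ≈ 922.81 mm ≈ 0.923 m.

0.923 m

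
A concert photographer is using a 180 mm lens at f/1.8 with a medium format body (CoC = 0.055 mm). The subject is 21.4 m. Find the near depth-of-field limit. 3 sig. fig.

Hyperfocal distance H = f²/(N·c) + f = 180²/(1.8 × 0.055) + 180 = 32400/0.099 + 180 ≈ 327452.7 mm ≈ 327.5 m.
Near limit Dn = s·(H − f)/(H + s − 2f) = 21400 × (327452.7 − 180) / (327452.7 + 21400 − 2 × 180) = 21400 × 327272.7 / 348492.7 ≈ 20097 mm ≈ 20.1 m.

20.1 m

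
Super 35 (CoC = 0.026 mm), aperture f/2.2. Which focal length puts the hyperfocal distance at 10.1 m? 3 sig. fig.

From H = f²/(N·c) + f, with f ≪ H: f ≈ √(H·N·c) = √(10100 × 2.2 × 0.026) = √577.72 ≈ 24.04 mm.
The +f correction barely moves this — solving exactly, f² + N·c·f − N·c·H = 0 ⇒ f = (−N·c + √((N·c)² + 4·N·c·H))/2 = (−0.0572 + √2310.9)/2 ≈ 24.007 mm, so f ≈ 24.0 mm.

24.0 mm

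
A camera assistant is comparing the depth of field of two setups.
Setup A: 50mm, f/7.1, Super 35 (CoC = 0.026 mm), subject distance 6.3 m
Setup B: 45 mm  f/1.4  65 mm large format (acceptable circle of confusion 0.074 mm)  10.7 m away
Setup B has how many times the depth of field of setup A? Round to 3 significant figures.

Setup A: H = 50²/(7.1×0.026) + 50 ≈ 13592.8 mm; DoF = Df − Dn = 11699.2 − 4310.6 ≈ 7388.6 mm.
Setup B: H = 45²/(1.4×0.074) + 45 ≈ 19591.3 mm; DoF = Df − Dn = 23522 − 6925 ≈ 16597 mm.
Ratio = 16597 / 7388.6 ≈ 2.25.

2.25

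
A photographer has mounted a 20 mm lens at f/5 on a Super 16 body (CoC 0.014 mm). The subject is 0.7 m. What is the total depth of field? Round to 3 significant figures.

Hyperfocal distance H = f²/(N·c) + f = 20²/(5 × 0.014) + 20 = 400/0.07 + 20 ≈ 5734.3 mm ≈ 5.734 m.
Near limit Dn = s·(H − f)/(H + s − 2f) = 700 × (5734.3 − 20) / (5734.3 + 700 − 2 × 20) = 700 × 5714.3 / 6394.3 ≈ 625.56 mm.
Far limit Df = s·(H − f)/(H − s) = 700 × (5734.3 − 20) / (5734.3 − 700) = 700 × 5714.3 / 5034.3 ≈ 794.55 mm.
Depth of field = Df − Dn = 794.55 − 625.56 ≈ 168.99 mm.

169 mm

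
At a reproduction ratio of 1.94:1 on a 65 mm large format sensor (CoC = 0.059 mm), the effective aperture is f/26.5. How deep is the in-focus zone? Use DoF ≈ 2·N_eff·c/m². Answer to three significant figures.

At magnification m, DoF ≈ 2·N_eff·c/m² = 2 × 26.5 × 0.059 / 1.94² = 3.127 / 3.764 ≈ 0.831 mm.

0.831 mm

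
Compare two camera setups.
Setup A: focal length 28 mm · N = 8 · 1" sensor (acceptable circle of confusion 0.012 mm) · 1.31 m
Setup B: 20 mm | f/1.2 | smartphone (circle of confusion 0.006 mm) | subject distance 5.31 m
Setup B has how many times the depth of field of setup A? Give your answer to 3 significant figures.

2.42

Setup A: H = 28²/(8×0.012) + 28 ≈ 8194.7 mm; DoF = Df − Dn = 1553.94 − 1132.26 ≈ 421.68 mm.
Setup B: H = 20²/(1.2×0.006) + 20 ≈ 55575.6 mm; DoF = Df − Dn = 5868.8 − 4848.3 ≈ 1020.5 mm.
Ratio = 1020.5 / 421.68 ≈ 2.42.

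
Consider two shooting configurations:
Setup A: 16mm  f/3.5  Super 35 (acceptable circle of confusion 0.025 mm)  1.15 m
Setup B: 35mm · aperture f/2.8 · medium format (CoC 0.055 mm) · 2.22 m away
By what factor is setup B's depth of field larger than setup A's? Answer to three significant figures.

Setup A: H = 16²/(3.5×0.025) + 16 ≈ 2941.7 mm; DoF = Df − Dn = 1877.9 − 828.8 ≈ 1049.1 mm.
Setup B: H = 35²/(2.8×0.055) + 35 ≈ 7989.5 mm; DoF = Df − Dn = 3060.7 − 1741.6 ≈ 1319.1 mm.
Ratio = 1319.1 / 1049.1 ≈ 1.26.

1.26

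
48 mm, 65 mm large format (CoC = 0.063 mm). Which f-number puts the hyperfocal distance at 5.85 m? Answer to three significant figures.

f/6.30

Rearrange H = f²/(N·c) + f for N: N = f² / ((H − f)·c).
N = 48² / ((5850 − 48) × 0.063) = 2304 / 365.5 ≈ 6.30.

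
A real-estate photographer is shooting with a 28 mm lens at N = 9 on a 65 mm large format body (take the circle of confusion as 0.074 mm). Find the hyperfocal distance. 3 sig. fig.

Hyperfocal distance H = f²/(N·c) + f = 28²/(9 × 0.074) + 28 = 784/0.666 + 28 ≈ 1205.2 mm ≈ 1.21 m.

1.21 m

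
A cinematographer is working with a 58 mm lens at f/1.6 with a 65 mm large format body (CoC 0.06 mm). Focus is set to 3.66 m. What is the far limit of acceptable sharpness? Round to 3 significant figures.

Hyperfocal distance H = f²/(N·c) + f = 58²/(1.6 × 0.06) + 58 = 3364/0.096 + 58 ≈ 35099.7 mm ≈ 35.10 m.
Far limit Df = s·(H − f)/(H − s) = 3660 × (35099.7 − 58) / (35099.7 − 3660) = 3660 × 35041.7 / 31439.7 ≈ 4079.3 mm ≈ 4.08 m.

4.08 m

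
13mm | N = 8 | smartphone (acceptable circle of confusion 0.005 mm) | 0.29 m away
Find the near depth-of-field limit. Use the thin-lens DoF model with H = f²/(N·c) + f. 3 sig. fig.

272 mm

Hyperfocal distance H = f²/(N·c) + f = 13²/(8 × 0.005) + 13 = 169/0.04 + 13 ≈ 4238.0 mm ≈ 4.238 m.
Near limit Dn = s·(H − f)/(H + s − 2f) = 290 × (4238.0 − 13) / (4238.0 + 290 − 2 × 13) = 290 × 4225.0 / 4502.0 ≈ 272.16 mm.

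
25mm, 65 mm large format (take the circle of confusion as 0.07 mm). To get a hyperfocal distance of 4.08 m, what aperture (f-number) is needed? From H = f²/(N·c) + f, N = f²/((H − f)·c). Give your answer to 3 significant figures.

f/2.20

Rearrange H = f²/(N·c) + f for N: N = f² / ((H − f)·c).
N = 25² / ((4080 − 25) × 0.07) = 625 / 283.9 ≈ 2.20.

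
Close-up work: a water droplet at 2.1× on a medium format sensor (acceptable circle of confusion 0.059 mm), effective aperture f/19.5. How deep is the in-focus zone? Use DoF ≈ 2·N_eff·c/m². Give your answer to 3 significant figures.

At magnification m, DoF ≈ 2·N_eff·c/m² = 2 × 19.5 × 0.059 / 2.1² = 2.301 / 4.41 ≈ 0.522 mm.

0.522 mm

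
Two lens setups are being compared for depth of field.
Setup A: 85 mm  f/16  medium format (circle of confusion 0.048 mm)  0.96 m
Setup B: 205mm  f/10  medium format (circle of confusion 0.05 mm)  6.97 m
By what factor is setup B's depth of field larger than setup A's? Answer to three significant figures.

Setup A: H = 85²/(16×0.048) + 85 ≈ 9492.6 mm; DoF = Df − Dn = 1058.45 − 878.31 ≈ 180.14 mm.
Setup B: H = 205²/(10×0.05) + 205 ≈ 84255.0 mm; DoF = Df − Dn = 7580.1 − 6450.8 ≈ 1129.3 mm.
Ratio = 1129.3 / 180.14 ≈ 6.27.

6.27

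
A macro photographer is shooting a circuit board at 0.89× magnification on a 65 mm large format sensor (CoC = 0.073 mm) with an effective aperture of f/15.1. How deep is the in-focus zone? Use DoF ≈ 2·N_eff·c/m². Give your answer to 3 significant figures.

At magnification m, DoF ≈ 2·N_eff·c/m² = 2 × 15.1 × 0.073 / 0.89² = 2.205 / 0.7921 ≈ 2.78 mm.

2.78 mm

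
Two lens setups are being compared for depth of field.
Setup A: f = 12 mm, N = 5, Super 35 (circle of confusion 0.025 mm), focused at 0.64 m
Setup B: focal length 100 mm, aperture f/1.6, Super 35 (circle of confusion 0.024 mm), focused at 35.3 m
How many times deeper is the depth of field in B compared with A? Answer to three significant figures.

9.79

Setup A: H = 12²/(5×0.025) + 12 ≈ 1164.0 mm; DoF = Df − Dn = 1407.02 − 414.20 ≈ 992.82 mm.
Setup B: H = 100²/(1.6×0.024) + 100 ≈ 260516.7 mm; DoF = Df − Dn = 40817.2 − 31096.7 ≈ 9720.5 mm.
Ratio = 9720.5 / 992.82 ≈ 9.79.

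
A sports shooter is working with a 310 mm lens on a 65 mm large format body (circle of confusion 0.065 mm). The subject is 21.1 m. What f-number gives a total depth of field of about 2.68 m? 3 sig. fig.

f/4.50

Write h = H − f = f²/(N·c). The thin-lens limits are Dn = s·h/(h + (s−f)) and Df = s·h/(h − (s−f)), so DoF = Df − Dn = 2·s·(s−f)·h / (h² − (s−f)²).
That is a quadratic in h: DoF·h² − 2·s·(s−f)·h − DoF·(s−f)² = 0 ⇒ h = (s−f)·(s + √(s² + DoF²)) / DoF = 20790 × (21100 + √(21100² + 2680²)) / 2680 = 20790 × (21100 + 21269.5) / 2680 ≈ 328680 mm.
Then N = f²/(c·h) = 310² / (0.065 × 328680) = 96100 / 21364 ≈ 4.50.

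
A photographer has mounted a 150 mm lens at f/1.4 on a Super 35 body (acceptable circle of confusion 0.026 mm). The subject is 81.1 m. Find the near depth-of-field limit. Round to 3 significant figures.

71.7 m

Hyperfocal distance H = f²/(N·c) + f = 150²/(1.4 × 0.026) + 150 = 22500/0.0364 + 150 ≈ 618281.9 mm ≈ 618.3 m.
Near limit Dn = s·(H − f)/(H + s − 2f) = 81100 × (618281.9 − 150) / (618281.9 + 81100 − 2 × 150) = 81100 × 618131.9 / 699081.9 ≈ 71709 mm ≈ 71.7 m.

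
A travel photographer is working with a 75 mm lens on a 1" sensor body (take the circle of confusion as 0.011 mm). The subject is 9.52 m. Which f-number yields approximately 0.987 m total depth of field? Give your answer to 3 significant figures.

f/2.80

Write h = H − f = f²/(N·c). The thin-lens limits are Dn = s·h/(h + (s−f)) and Df = s·h/(h − (s−f)), so DoF = Df − Dn = 2·s·(s−f)·h / (h² − (s−f)²).
That is a quadratic in h: DoF·h² − 2·s·(s−f)·h − DoF·(s−f)² = 0 ⇒ h = (s−f)·(s + √(s² + DoF²)) / DoF = 9445 × (9520 + √(9520² + 987²)) / 987 = 9445 × (9520 + 9571.03) / 987 ≈ 182690 mm.
Then N = f²/(c·h) = 75² / (0.011 × 182690) = 5625 / 2009.6 ≈ 2.80.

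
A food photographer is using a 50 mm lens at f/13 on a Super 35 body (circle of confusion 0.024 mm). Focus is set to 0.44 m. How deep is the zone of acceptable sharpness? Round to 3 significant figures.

42.9 mm

Hyperfocal distance H = f²/(N·c) + f = 50²/(13 × 0.024) + 50 = 2500/0.312 + 50 ≈ 8062.8 mm ≈ 8.063 m.
Near limit Dn = s·(H − f)/(H + s − 2f) = 440 × (8062.8 − 50) / (8062.8 + 440 − 2 × 50) = 440 × 8012.8 / 8402.8 ≈ 419.578 mm.
Far limit Df = s·(H − f)/(H − s) = 440 × (8062.8 − 50) / (8062.8 − 440) = 440 × 8012.8 / 7622.8 ≈ 462.511 mm.
Depth of field = Df − Dn = 462.511 − 419.578 ≈ 42.933 mm.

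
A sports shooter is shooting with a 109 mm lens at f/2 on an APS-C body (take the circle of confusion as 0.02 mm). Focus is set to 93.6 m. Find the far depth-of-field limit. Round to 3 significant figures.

137 m

Hyperfocal distance H = f²/(N·c) + f = 109²/(2 × 0.02) + 109 = 11881/0.04 + 109 ≈ 297134.0 mm ≈ 297.1 m.
Far limit Df = s·(H − f)/(H − s) = 93600 × (297134.0 − 109) / (297134.0 − 93600) = 93600 × 297025.0 / 203534.0 ≈ 136594 mm ≈ 137 m.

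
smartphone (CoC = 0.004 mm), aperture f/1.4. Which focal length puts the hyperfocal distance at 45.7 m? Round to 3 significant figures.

16.0 mm

From H = f²/(N·c) + f, with f ≪ H: f ≈ √(H·N·c) = √(45700 × 1.4 × 0.004) = √255.92 ≈ 16.00 mm.
The +f correction barely moves this — solving exactly, f² + N·c·f − N·c·H = 0 ⇒ f = (−N·c + √((N·c)² + 4·N·c·H))/2 = (−0.0056 + √1023.7)/2 ≈ 15.995 mm, so f ≈ 16.0 mm.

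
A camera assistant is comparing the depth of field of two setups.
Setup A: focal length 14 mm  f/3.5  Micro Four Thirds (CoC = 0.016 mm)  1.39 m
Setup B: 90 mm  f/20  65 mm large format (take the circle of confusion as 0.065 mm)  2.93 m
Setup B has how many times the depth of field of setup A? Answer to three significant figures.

Setup A: H = 14²/(3.5×0.016) + 14 ≈ 3514.0 mm; DoF = Df − Dn = 2290.5 − 997.7 ≈ 1292.8 mm.
Setup B: H = 90²/(20×0.065) + 90 ≈ 6320.8 mm; DoF = Df − Dn = 5384.1 − 2012.6 ≈ 3371.5 mm.
Ratio = 3371.5 / 1292.8 ≈ 2.61.

2.61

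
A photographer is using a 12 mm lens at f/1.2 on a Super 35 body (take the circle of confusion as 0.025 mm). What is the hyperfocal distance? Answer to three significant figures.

Hyperfocal distance H = f²/(N·c) + f = 12²/(1.2 × 0.025) + 12 = 144/0.03 + 12 ≈ 4812.0 mm ≈ 4.81 m.

4.81 m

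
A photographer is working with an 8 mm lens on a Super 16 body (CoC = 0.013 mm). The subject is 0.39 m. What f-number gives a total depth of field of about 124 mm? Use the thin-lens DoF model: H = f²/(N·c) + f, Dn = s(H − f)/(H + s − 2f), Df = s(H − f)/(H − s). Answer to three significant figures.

Write h = H − f = f²/(N·c). The thin-lens limits are Dn = s·h/(h + (s−f)) and Df = s·h/(h − (s−f)), so DoF = Df − Dn = 2·s·(s−f)·h / (h² − (s−f)²).
That is a quadratic in h: DoF·h² − 2·s·(s−f)·h − DoF·(s−f)² = 0 ⇒ h = (s−f)·(s + √(s² + DoF²)) / DoF = 382 × (390 + √(390² + 124²)) / 124 = 382 × (390 + 409.238) / 124 ≈ 2462.2 mm.
Then N = f²/(c·h) = 8² / (0.013 × 2462.2) = 64 / 32.008 ≈ 2.00.

f/2.00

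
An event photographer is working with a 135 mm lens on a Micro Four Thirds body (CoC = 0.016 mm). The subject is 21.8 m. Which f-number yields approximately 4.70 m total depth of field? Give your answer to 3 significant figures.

Write h = H − f = f²/(N·c). The thin-lens limits are Dn = s·h/(h + (s−f)) and Df = s·h/(h − (s−f)), so DoF = Df − Dn = 2·s·(s−f)·h / (h² − (s−f)²).
That is a quadratic in h: DoF·h² − 2·s·(s−f)·h − DoF·(s−f)² = 0 ⇒ h = (s−f)·(s + √(s² + DoF²)) / DoF = 21665 × (21800 + √(21800² + 4700²)) / 4700 = 21665 × (21800 + 22300.9) / 4700 ≈ 203286 mm.
Then N = f²/(c·h) = 135² / (0.016 × 203286) = 18225 / 3252.6 ≈ 5.60.

f/5.60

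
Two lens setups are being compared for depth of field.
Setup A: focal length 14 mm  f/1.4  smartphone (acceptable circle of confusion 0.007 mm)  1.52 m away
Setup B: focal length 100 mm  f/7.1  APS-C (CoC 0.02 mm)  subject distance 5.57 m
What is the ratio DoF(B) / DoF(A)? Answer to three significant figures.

3.78

Setup A: H = 14²/(1.4×0.007) + 14 ≈ 20014.0 mm; DoF = Df − Dn = 1643.78 − 1413.56 ≈ 230.22 mm.
Setup B: H = 100²/(7.1×0.02) + 100 ≈ 70522.5 mm; DoF = Df − Dn = 6039.08 − 5168.54 ≈ 870.54 mm.
Ratio = 870.54 / 230.22 ≈ 3.78.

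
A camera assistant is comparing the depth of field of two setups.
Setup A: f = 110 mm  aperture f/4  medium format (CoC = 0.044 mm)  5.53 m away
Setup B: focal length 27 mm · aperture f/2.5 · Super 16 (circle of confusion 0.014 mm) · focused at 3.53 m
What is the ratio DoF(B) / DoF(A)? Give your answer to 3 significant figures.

1.39

Setup A: H = 110²/(4×0.044) + 110 ≈ 68860.0 mm; DoF = Df − Dn = 6003.28 − 5125.89 ≈ 877.39 mm.
Setup B: H = 27²/(2.5×0.014) + 27 ≈ 20855.6 mm; DoF = Df − Dn = 4243.7 − 3021.8 ≈ 1221.9 mm.
Ratio = 1221.9 / 877.39 ≈ 1.39.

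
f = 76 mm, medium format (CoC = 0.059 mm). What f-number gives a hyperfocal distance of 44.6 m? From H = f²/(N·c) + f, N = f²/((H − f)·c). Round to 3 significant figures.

f/2.20

Rearrange H = f²/(N·c) + f for N: N = f² / ((H − f)·c).
N = 76² / ((44600 − 76) × 0.059) = 5776 / 2627 ≈ 2.20.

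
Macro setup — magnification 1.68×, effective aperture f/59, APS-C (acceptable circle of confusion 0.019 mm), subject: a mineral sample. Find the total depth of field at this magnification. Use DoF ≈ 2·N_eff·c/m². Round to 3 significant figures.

At magnification m, DoF ≈ 2·N_eff·c/m² = 2 × 59 × 0.019 / 1.68² = 2.242 / 2.822 ≈ 0.794 mm.

0.794 mm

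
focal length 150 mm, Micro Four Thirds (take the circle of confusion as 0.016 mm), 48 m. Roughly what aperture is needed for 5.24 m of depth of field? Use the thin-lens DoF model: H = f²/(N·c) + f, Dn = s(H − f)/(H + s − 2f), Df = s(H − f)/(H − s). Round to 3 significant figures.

f/1.60

Write h = H − f = f²/(N·c). The thin-lens limits are Dn = s·h/(h + (s−f)) and Df = s·h/(h − (s−f)), so DoF = Df − Dn = 2·s·(s−f)·h / (h² − (s−f)²).
That is a quadratic in h: DoF·h² − 2·s·(s−f)·h − DoF·(s−f)² = 0 ⇒ h = (s−f)·(s + √(s² + DoF²)) / DoF = 47850 × (48000 + √(48000² + 5240²)) / 5240 = 47850 × (48000 + 48285.2) / 5240 ≈ 879245 mm.
Then N = f²/(c·h) = 150² / (0.016 × 879245) = 22500 / 14068 ≈ 1.60.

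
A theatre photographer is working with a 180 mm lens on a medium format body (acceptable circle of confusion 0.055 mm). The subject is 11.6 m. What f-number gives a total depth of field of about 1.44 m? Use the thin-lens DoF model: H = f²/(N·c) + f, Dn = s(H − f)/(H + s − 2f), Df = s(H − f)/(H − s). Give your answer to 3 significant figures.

f/3.19

Write h = H − f = f²/(N·c). The thin-lens limits are Dn = s·h/(h + (s−f)) and Df = s·h/(h − (s−f)), so DoF = Df − Dn = 2·s·(s−f)·h / (h² − (s−f)²).
That is a quadratic in h: DoF·h² − 2·s·(s−f)·h − DoF·(s−f)² = 0 ⇒ h = (s−f)·(s + √(s² + DoF²)) / DoF = 11420 × (11600 + √(11600² + 1440²)) / 1440 = 11420 × (11600 + 11689.0) / 1440 ≈ 184695 mm.
Then N = f²/(c·h) = 180² / (0.055 × 184695) = 32400 / 10158 ≈ 3.19.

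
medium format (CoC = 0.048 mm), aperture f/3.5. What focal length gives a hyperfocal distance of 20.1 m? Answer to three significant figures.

From H = f²/(N·c) + f, with f ≪ H: f ≈ √(H·N·c) = √(20100 × 3.5 × 0.048) = √3376.8 ≈ 58.11 mm.
Exact: f² + N·c·f − N·c·H = 0 ⇒ f = (−N·c + √((N·c)² + 4·N·c·H))/2 = (−0.168 + √13507)/2 ≈ 58.026 mm ≈ 58.0 mm.

58.0 mm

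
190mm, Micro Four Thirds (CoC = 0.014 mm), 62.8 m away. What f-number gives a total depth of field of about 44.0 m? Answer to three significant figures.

Write h = H − f = f²/(N·c). The thin-lens limits are Dn = s·h/(h + (s−f)) and Df = s·h/(h − (s−f)), so DoF = Df − Dn = 2·s·(s−f)·h / (h² − (s−f)²).
That is a quadratic in h: DoF·h² − 2·s·(s−f)·h − DoF·(s−f)² = 0 ⇒ h = (s−f)·(s + √(s² + DoF²)) / DoF = 62610 × (62800 + √(62800² + 44000²)) / 44000 = 62610 × (62800 + 76680.1) / 44000 ≈ 198474 mm.
Then N = f²/(c·h) = 190² / (0.014 × 198474) = 36100 / 2778.6 ≈ 13.

f/13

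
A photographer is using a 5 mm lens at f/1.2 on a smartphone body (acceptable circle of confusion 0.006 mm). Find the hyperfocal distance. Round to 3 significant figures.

Hyperfocal distance H = f²/(N·c) + f = 5²/(1.2 × 0.006) + 5 = 25/0.0072 + 5 ≈ 3477.2 mm ≈ 3.48 m.

3.48 m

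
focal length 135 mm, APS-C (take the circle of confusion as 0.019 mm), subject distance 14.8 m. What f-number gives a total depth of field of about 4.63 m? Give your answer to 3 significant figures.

f/9.99

Write h = H − f = f²/(N·c). The thin-lens limits are Dn = s·h/(h + (s−f)) and Df = s·h/(h − (s−f)), so DoF = Df − Dn = 2·s·(s−f)·h / (h² − (s−f)²).
That is a quadratic in h: DoF·h² − 2·s·(s−f)·h − DoF·(s−f)² = 0 ⇒ h = (s−f)·(s + √(s² + DoF²)) / DoF = 14665 × (14800 + √(14800² + 4630²)) / 4630 = 14665 × (14800 + 15507.3) / 4630 ≈ 95995 mm.
Then N = f²/(c·h) = 135² / (0.019 × 95995) = 18225 / 1823.9 ≈ 9.99.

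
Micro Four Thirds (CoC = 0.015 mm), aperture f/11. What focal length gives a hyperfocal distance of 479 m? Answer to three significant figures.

From H = f²/(N·c) + f, with f ≪ H: f ≈ √(H·N·c) = √(479000 × 11 × 0.015) = √79035 ≈ 281.1 mm.
The +f correction barely moves this — solving exactly, f² + N·c·f − N·c·H = 0 ⇒ f = (−N·c + √((N·c)² + 4·N·c·H))/2 = (−0.165 + √316140)/2 ≈ 281.05 mm, so f ≈ 281 mm.

281 mm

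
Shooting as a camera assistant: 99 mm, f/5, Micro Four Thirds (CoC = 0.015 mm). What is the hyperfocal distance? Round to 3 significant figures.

Hyperfocal distance H = f²/(N·c) + f = 99²/(5 × 0.015) + 99 = 9801/0.075 + 99 ≈ 130779.0 mm ≈ 131 m.

131 m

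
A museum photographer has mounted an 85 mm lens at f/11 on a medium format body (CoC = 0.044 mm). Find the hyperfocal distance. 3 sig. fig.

15.0 m

Hyperfocal distance H = f²/(N·c) + f = 85²/(11 × 0.044) + 85 = 7225/0.484 + 85 ≈ 15012.7 mm ≈ 15.0 m.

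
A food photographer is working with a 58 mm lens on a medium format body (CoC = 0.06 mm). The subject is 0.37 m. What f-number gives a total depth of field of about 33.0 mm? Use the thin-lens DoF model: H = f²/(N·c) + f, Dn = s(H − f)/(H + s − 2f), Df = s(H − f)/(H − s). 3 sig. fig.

Write h = H − f = f²/(N·c). The thin-lens limits are Dn = s·h/(h + (s−f)) and Df = s·h/(h − (s−f)), so DoF = Df − Dn = 2·s·(s−f)·h / (h² − (s−f)²).
That is a quadratic in h: DoF·h² − 2·s·(s−f)·h − DoF·(s−f)² = 0 ⇒ h = (s−f)·(s + √(s² + DoF²)) / DoF = 312 × (370 + √(370² + 33²)) / 33 = 312 × (370 + 371.469) / 33 ≈ 7010.2 mm.
Then N = f²/(c·h) = 58² / (0.06 × 7010.2) = 3364 / 420.61 ≈ 8.

f/8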